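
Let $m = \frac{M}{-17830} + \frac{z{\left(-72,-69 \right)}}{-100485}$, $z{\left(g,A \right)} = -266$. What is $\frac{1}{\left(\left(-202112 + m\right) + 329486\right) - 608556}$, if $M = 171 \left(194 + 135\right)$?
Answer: $- \frac{51189930}{24631834281341} \approx -2.0782 \cdot 10^{-6}$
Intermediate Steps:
$M = 56259$ ($M = 171 \cdot 329 = 56259$)
$m = - \frac{161384081}{51189930}$ ($m = \frac{56259}{-17830} - \frac{266}{-100485} = 56259 \left(- \frac{1}{17830}\right) - - \frac{38}{14355} = - \frac{56259}{17830} + \frac{38}{14355} = - \frac{161384081}{51189930} \approx -3.1527$)
$\frac{1}{\left(\left(-202112 + m\right) + 329486\right) - 608556} = \frac{1}{\left(\left(-202112 - \frac{161384081}{51189930}\right) + 329486\right) - 608556} = \frac{1}{\left(- \frac{10346260516241}{51189930} + 329486\right) - 608556} = \frac{1}{\frac{6520104759739}{51189930} - 608556} = \frac{1}{- \frac{24631834281341}{51189930}} = - \frac{51189930}{24631834281341}$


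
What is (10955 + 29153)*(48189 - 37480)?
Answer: 429516572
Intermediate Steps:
(10955 + 29153)*(48189 - 37480) = 40108*10709 = 429516572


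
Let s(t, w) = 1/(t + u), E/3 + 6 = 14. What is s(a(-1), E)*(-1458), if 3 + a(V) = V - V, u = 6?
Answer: -486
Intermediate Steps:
a(V) = -3 (a(V) = -3 + (V - V) = -3 + 0 = -3)
E = 24 (E = -18 + 3*14 = -18 + 42 = 24)
s(t, w) = 1/(6 + t) (s(t, w) = 1/(t + 6) = 1/(6 + t))
s(a(-1), E)*(-1458) = -1458/(6 - 3) = -1458/3 = (⅓)*(-1458) = -486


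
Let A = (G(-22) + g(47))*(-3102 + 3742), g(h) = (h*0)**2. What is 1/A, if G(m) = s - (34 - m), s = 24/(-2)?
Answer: -1/43520 ≈ -2.2978e-5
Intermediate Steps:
s = -12 (s = 24*(-1/2) = -12)
g(h) = 0 (g(h) = 0**2 = 0)
G(m) = -46 + m (G(m) = -12 - (34 - m) = -12 + (-34 + m) = -46 + m)
A = -43520 (A = ((-46 - 22) + 0)*(-3102 + 3742) = (-68 + 0)*640 = -68*640 = -43520)
1/A = 1/(-43520) = -1/43520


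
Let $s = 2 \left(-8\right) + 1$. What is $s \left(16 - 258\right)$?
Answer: $3630$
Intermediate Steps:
$s = -15$ ($s = -16 + 1 = -15$)
$s \left(16 - 258\right) = - 15 \left(16 - 258\right) = \left(-15\right) \left(-242\right) = 3630$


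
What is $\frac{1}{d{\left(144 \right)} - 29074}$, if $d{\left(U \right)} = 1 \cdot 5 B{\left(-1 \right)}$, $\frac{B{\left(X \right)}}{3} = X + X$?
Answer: $- \frac{1}{29104} \approx -3.436 \cdot 10^{-5}$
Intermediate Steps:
$B{\left(X \right)} = 6 X$ ($B{\left(X \right)} = 3 \left(X + X\right) = 3 \cdot 2 X = 6 X$)
$d{\left(U \right)} = -30$ ($d{\left(U \right)} = 1 \cdot 5 \cdot 6 \left(-1\right) = 5 \left(-6\right) = -30$)
$\frac{1}{d{\left(144 \right)} - 29074} = \frac{1}{-30 - 29074} = \frac{1}{-29104} = - \frac{1}{29104}$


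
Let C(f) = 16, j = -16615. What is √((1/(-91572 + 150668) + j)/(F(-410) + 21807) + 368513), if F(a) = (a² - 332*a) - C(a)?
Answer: 3*√77541616787930516301506/1376139004 ≈ 607.05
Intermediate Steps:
F(a) = -16 + a² - 332*a (F(a) = (a² - 332*a) - 1*16 = (a² - 332*a) - 16 = -16 + a² - 332*a)
√((1/(-91572 + 150668) + j)/(F(-410) + 21807) + 368513) = √((1/(-91572 + 150668) - 16615)/((-16 + (-410)² - 332*(-410)) + 21807) + 368513) = √((1/59096 - 16615)/((-16 + 168100 + 136120) + 21807) + 368513) = √((1/59096 - 16615)/(304204 + 21807) + 368513) = √(-981880039/59096/326011 + 368513) = √(-981880039/59096*1/326011 + 368513) = √(-140268577/2752278008 + 368513) = √(1014250085293527/2752278008) = 3*√77541616787930516301506/1376139004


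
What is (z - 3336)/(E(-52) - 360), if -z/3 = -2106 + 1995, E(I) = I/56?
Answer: 42042/5053 ≈ 8.3202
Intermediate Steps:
E(I) = I/56 (E(I) = I*(1/56) = I/56)
z = 333 (z = -3*(-2106 + 1995) = -3*(-111) = 333)
(z - 3336)/(E(-52) - 360) = (333 - 3336)/((1/56)*(-52) - 360) = -3003/(-13/14 - 360) = -3003/(-5053/14) = -3003*(-14/5053) = 42042/5053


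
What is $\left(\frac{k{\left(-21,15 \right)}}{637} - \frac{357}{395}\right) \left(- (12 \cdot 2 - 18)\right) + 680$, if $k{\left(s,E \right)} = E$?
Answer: $\frac{172427104}{251615} \approx 685.28$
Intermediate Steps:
$\left(\frac{k{\left(-21,15 \right)}}{637} - \frac{357}{395}\right) \left(- (12 \cdot 2 - 18)\right) + 680 = \left(\frac{15}{637} - \frac{357}{395}\right) \left(- (12 \cdot 2 - 18)\right) + 680 = \left(15 \cdot \frac{1}{637} - \frac{357}{395}\right) \left(- (24 - 18)\right) + 680 = \left(\frac{15}{637} - \frac{357}{395}\right) \left(\left(-1\right) 6\right) + 680 = \left(- \frac{221484}{251615}\right) \left(-6\right) + 680 = \frac{1328904}{251615} + 680 = \frac{172427104}{251615}$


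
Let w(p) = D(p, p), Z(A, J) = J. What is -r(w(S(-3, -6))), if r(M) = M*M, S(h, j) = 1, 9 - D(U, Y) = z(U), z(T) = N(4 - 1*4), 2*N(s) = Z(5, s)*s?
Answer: -81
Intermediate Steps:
N(s) = s**2/2 (N(s) = (s*s)/2 = s**2/2)
z(T) = 0 (z(T) = (4 - 1*4)**2/2 = (4 - 4)**2/2 = (1/2)*0**2 = (1/2)*0 = 0)
D(U, Y) = 9 (D(U, Y) = 9 - 1*0 = 9 + 0 = 9)
w(p) = 9
r(M) = M**2
-r(w(S(-3, -6))) = -1*9**2 = -1*81 = -81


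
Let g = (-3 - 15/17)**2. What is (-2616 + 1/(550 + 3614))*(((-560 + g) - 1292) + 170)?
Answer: 2623813343033/601698 ≈ 4.3607e+6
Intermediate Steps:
g = 4356/289 (g = (-3 - 15*1/17)**2 = (-3 - 15/17)**2 = (-66/17)**2 = 4356/289 ≈ 15.073)
(-2616 + 1/(550 + 3614))*(((-560 + g) - 1292) + 170) = (-2616 + 1/(550 + 3614))*(((-560 + 4356/289) - 1292) + 170) = (-2616 + 1/4164)*((-157484/289 - 1292) + 170) = (-2616 + 1/4164)*(-530872/289 + 170) = -10893023/4164*(-481742/289) = 2623813343033/601698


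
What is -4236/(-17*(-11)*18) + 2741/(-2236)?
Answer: -3116317/1254396 ≈ -2.4843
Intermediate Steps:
-4236/(-17*(-11)*18) + 2741/(-2236) = -4236/(187*18) + 2741*(-1/2236) = -4236/3366 - 2741/2236 = -4236*1/3366 - 2741/2236 = -706/561 - 2741/2236 = -3116317/1254396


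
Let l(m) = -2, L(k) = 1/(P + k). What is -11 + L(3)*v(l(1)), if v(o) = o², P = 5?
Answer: -21/2 ≈ -10.500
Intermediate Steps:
L(k) = 1/(5 + k)
-11 + L(3)*v(l(1)) = -11 + (-2)²/(5 + 3) = -11 + 4/8 = -11 + (⅛)*4 = -11 + ½ = -21/2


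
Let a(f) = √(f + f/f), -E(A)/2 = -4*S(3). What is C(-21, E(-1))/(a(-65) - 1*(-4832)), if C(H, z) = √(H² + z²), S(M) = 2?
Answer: √697*(604 - I)/2918536 ≈ 0.0054637 - 9.0459e-6*I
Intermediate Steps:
E(A) = 16 (E(A) = -(-8)*2 = -2*(-8) = 16)
a(f) = √(1 + f) (a(f) = √(f + 1) = √(1 + f))
C(-21, E(-1))/(a(-65) - 1*(-4832)) = √((-21)² + 16²)/(√(1 - 65) - 1*(-4832)) = √(441 + 256)/(√(-64) + 4832) = √697/(8*I + 4832) = √697/(4832 + 8*I) = √697*((4832 - 8*I)/23348288) = √697*(4832 - 8*I)/23348288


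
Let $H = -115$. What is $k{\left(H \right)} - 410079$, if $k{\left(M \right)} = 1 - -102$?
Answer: $-409976$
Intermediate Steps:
$k{\left(M \right)} = 103$ ($k{\left(M \right)} = 1 + 102 = 103$)
$k{\left(H \right)} - 410079 = 103 - 410079 = -409976$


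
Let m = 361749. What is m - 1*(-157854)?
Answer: 519603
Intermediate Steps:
m - 1*(-157854) = 361749 - 1*(-157854) = 361749 + 157854 = 519603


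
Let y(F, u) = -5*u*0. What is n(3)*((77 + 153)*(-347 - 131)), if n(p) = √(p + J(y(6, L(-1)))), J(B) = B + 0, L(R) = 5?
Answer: -109940*√3 ≈ -1.9042e+5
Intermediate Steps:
y(F, u) = 0
J(B) = B
n(p) = √p (n(p) = √(p + 0) = √p)
n(3)*((77 + 153)*(-347 - 131)) = √3*((77 + 153)*(-347 - 131)) = √3*(230*(-478)) = √3*(-109940) = -109940*√3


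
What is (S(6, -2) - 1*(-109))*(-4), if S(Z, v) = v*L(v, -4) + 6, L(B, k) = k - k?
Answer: -460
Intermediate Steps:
L(B, k) = 0
S(Z, v) = 6 (S(Z, v) = v*0 + 6 = 0 + 6 = 6)
(S(6, -2) - 1*(-109))*(-4) = (6 - 1*(-109))*(-4) = (6 + 109)*(-4) = 115*(-4) = -460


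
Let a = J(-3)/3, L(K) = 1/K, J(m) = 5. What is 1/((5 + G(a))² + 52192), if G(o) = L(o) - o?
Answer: 225/11746681 ≈ 1.9154e-5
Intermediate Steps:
L(K) = 1/K
a = 5/3 ≈ 1.6667
G(o) = 1/o - o
1/((5 + G(a))² + 52192) = 1/((5 + (1/(5/3) - 1*5/3))² + 52192) = 1/((5 + (⅗ - 5/3))² + 52192) = 1/((5 - 16/15)² + 52192) = 1/((59/15)² + 52192) = 1/(3481/225 + 52192) = 1/(11746681/225) = 225/11746681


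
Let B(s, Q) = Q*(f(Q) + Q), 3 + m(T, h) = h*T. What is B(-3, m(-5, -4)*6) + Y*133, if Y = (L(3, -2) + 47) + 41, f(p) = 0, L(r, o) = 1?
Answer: 22241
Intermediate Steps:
m(T, h) = -3 + T*h (m(T, h) = -3 + h*T = -3 + T*h)
Y = 89 (Y = (1 + 47) + 41 = 48 + 41 = 89)
B(s, Q) = Q² (B(s, Q) = Q*(0 + Q) = Q*Q = Q²)
B(-3, m(-5, -4)*6) + Y*133 = ((-3 - 5*(-4))*6)² + 89*133 = ((-3 + 20)*6)² + 11837 = (17*6)² + 11837 = 102² + 11837 = 10404 + 11837 = 22241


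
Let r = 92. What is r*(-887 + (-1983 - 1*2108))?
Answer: -457976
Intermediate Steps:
r*(-887 + (-1983 - 1*2108)) = 92*(-887 + (-1983 - 1*2108)) = 92*(-887 + (-1983 - 2108)) = 92*(-887 - 4091) = 92*(-4978) = -457976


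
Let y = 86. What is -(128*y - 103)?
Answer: -10905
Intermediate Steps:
-(128*y - 103) = -(128*86 - 103) = -(11008 - 103) = -1*10905 = -10905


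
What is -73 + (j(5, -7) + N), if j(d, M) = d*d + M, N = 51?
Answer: -4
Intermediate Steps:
j(d, M) = M + d**2 (j(d, M) = d**2 + M = M + d**2)
-73 + (j(5, -7) + N) = -73 + ((-7 + 5**2) + 51) = -73 + ((-7 + 25) + 51) = -73 + (18 + 51) = -73 + 69 = -4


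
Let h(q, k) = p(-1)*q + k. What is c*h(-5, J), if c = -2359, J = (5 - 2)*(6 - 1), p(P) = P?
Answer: -47180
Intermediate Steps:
J = 15 (J = 3*5 = 15)
h(q, k) = k - q (h(q, k) = -q + k = k - q)
c*h(-5, J) = -2359*(15 - 1*(-5)) = -2359*(15 + 5) = -2359*20 = -47180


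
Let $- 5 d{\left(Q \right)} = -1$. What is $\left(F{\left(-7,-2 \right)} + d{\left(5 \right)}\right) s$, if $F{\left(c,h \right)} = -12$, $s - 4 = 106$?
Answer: $-1298$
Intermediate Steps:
$s = 110$ ($s = 4 + 106 = 110$)
$d{\left(Q \right)} = \frac{1}{5}$ ($d{\left(Q \right)} = \left(- \frac{1}{5}\right) \left(-1\right) = \frac{1}{5}$)
$\left(F{\left(-7,-2 \right)} + d{\left(5 \right)}\right) s = \left(-12 + \frac{1}{5}\right) 110 = \left(- \frac{59}{5}\right) 110 = -1298$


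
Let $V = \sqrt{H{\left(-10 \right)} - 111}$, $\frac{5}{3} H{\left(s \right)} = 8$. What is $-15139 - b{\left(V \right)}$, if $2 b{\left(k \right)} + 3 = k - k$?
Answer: $- \frac{30275}{2} \approx -15138.0$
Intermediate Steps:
$H{\left(s \right)} = \frac{24}{5}$ ($H{\left(s \right)} = \frac{3}{5} \cdot 8 = \frac{24}{5}$)
$V = \frac{3 i \sqrt{295}}{5}$ ($V = \sqrt{\frac{24}{5} - 111} = \sqrt{- \frac{531}{5}} = \frac{3 i \sqrt{295}}{5} \approx 10.305 i$)
$b{\left(k \right)} = - \frac{3}{2}$ ($b{\left(k \right)} = - \frac{3}{2} + \frac{k - k}{2} = - \frac{3}{2} + \frac{1}{2} \cdot 0 = - \frac{3}{2} + 0 = - \frac{3}{2}$)
$-15139 - b{\left(V \right)} = -15139 - - \frac{3}{2} = -15139 + \frac{3}{2} = - \frac{30275}{2}$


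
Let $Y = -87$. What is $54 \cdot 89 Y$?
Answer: $-418122$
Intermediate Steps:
$54 \cdot 89 Y = 54 \cdot 89 \left(-87\right) = 4806 \left(-87\right) = -418122$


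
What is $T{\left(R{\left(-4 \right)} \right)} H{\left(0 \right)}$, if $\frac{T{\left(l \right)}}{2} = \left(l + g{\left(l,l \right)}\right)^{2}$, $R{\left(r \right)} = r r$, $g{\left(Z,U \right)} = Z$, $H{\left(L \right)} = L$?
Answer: $0$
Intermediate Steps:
$R{\left(r \right)} = r^{2}$
$T{\left(l \right)} = 8 l^{2}$ ($T{\left(l \right)} = 2 \left(l + l\right)^{2} = 2 \left(2 l\right)^{2} = 2 \cdot 4 l^{2} = 8 l^{2}$)
$T{\left(R{\left(-4 \right)} \right)} H{\left(0 \right)} = 8 \left(\left(-4\right)^{2}\right)^{2} \cdot 0 = 8 \cdot 16^{2} \cdot 0 = 8 \cdot 256 \cdot 0 = 2048 \cdot 0 = 0$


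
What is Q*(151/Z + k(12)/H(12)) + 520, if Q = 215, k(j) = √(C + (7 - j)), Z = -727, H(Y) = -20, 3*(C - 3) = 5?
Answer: 345575/727 - 43*I*√3/12 ≈ 475.34 - 6.2065*I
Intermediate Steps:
C = 14/3 (C = 3 + (⅓)*5 = 3 + 5/3 = 14/3 ≈ 4.6667)
k(j) = √(35/3 - j) (k(j) = √(14/3 + (7 - j)) = √(35/3 - j))
Q*(151/Z + k(12)/H(12)) + 520 = 215*(151/(-727) + (√(105 - 9*12)/3)/(-20)) + 520 = 215*(151*(-1/727) + (√(105 - 108)/3)*(-1/20)) + 520 = 215*(-151/727 + (√(-3)/3)*(-1/20)) + 520 = 215*(-151/727 + ((I*√3)/3)*(-1/20)) + 520 = 215*(-151/727 + (I*√3/3)*(-1/20)) + 520 = 215*(-151/727 - I*√3/60) + 520 = (-32465/727 - 43*I*√3/12) + 520 = 345575/727 - 43*I*√3/12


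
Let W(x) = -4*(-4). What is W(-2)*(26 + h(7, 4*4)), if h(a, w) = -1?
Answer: 400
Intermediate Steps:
W(x) = 16
W(-2)*(26 + h(7, 4*4)) = 16*(26 - 1) = 16*25 = 400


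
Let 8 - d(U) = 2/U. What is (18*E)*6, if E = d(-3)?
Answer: 936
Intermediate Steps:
d(U) = 8 - 2/U
E = 26/3 (E = 8 - 2/(-3) = 8 - 2*(-1/3) = 8 + 2/3 = 26/3 ≈ 8.6667)
(18*E)*6 = (18*(26/3))*6 = 156*6 = 936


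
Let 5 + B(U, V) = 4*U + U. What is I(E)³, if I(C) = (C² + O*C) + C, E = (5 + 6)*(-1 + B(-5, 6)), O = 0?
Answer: 1558475172584000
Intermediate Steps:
B(U, V) = -5 + 5*U (B(U, V) = -5 + (4*U + U) = -5 + 5*U)
E = -341 (E = (5 + 6)*(-1 + (-5 + 5*(-5))) = 11*(-1 + (-5 - 25)) = 11*(-1 - 30) = 11*(-31) = -341)
I(C) = C + C² (I(C) = (C² + 0*C) + C = (C² + 0) + C = C² + C = C + C²)
I(E)³ = (-341*(1 - 341))³ = (-341*(-340))³ = 115940³ = 1558475172584000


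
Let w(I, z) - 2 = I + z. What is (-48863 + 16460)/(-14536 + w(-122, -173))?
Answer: 10801/4943 ≈ 2.1851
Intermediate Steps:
w(I, z) = 2 + I + z (w(I, z) = 2 + (I + z) = 2 + I + z)
(-48863 + 16460)/(-14536 + w(-122, -173)) = (-48863 + 16460)/(-14536 + (2 - 122 - 173)) = -32403/(-14536 - 293) = -32403/(-14829) = -32403*(-1/14829) = 10801/4943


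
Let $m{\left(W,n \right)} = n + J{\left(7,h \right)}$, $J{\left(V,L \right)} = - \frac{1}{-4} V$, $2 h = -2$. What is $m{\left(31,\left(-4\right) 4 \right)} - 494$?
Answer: $- \frac{2033}{4} \approx -508.25$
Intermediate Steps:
$h = -1$ ($h = \frac{1}{2} \left(-2\right) = -1$)
$J{\left(V,L \right)} = \frac{V}{4}$ ($J{\left(V,L \right)} = \left(-1\right) \left(- \frac{1}{4}\right) V = \frac{V}{4}$)
$m{\left(W,n \right)} = \frac{7}{4} + n$ ($m{\left(W,n \right)} = n + \frac{1}{4} \cdot 7 = n + \frac{7}{4} = \frac{7}{4} + n$)
$m{\left(31,\left(-4\right) 4 \right)} - 494 = \left(\frac{7}{4} - 16\right) - 494 = - \frac{57}{4} - 494 = - \frac{2033}{4}$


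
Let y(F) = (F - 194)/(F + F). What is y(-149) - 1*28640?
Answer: -8534377/298 ≈ -28639.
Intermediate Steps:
y(F) = (-194 + F)/(2*F) (y(F) = (-194 + F)/((2*F)) = (-194 + F)*(1/(2*F)) = (-194 + F)/(2*F))
y(-149) - 1*28640 = (½)*(-194 - 149)/(-149) - 1*28640 = (½)*(-1/149)*(-343) - 28640 = 343/298 - 28640 = -8534377/298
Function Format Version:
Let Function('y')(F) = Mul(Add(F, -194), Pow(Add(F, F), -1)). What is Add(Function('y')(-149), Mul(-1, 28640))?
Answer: Rational(-8534377, 298) ≈ -28639.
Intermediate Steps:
Function('y')(F) = Mul(Rational(1, 2), Pow(F, -1), Add(-194, F)) (Function('y')(F) = Mul(Add(-194, F), Pow(Mul(2, F), -1)) = Mul(Add(-194, F), Mul(Rational(1, 2), Pow(F, -1))) = Mul(Rational(1, 2), Pow(F, -1), Add(-194, F)))
Add(Function('y')(-149), Mul(-1, 28640)) = Add(Mul(Rational(1, 2), Pow(-149, -1), Add(-194, -149)), Mul(-1, 28640)) = Add(Mul(Rational(1, 2), Rational(-1, 149), -343), -28640) = Add(Rational(343, 298), -28640) = Rational(-8534377, 298)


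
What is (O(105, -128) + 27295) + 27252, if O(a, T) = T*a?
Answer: 41107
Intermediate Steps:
(O(105, -128) + 27295) + 27252 = (-128*105 + 27295) + 27252 = (-13440 + 27295) + 27252 = 13855 + 27252 = 41107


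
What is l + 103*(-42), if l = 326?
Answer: -4000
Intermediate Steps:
l + 103*(-42) = 326 + 103*(-42) = 326 - 4326 = -4000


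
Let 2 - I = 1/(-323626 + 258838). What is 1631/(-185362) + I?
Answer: 11956491323/6004616628 ≈ 1.9912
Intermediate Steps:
I = 129577/64788 (I = 2 - 1/(-323626 + 258838) = 2 - 1/(-64788) = 2 - 1*(-1/64788) = 2 + 1/64788 = 129577/64788 ≈ 2.0000)
1631/(-185362) + I = 1631/(-185362) + 129577/64788 = 1631*(-1/185362) + 129577/64788 = -1631/185362 + 129577/64788 = 11956491323/6004616628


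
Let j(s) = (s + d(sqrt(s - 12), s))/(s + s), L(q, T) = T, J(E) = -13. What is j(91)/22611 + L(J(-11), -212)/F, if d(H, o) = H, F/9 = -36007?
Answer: 3303709/4884925662 + sqrt(79)/4115202 ≈ 0.00067847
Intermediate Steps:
F = -324063 (F = 9*(-36007) = -324063)
j(s) = (s + sqrt(-12 + s))/(2*s) (j(s) = (s + sqrt(s - 12))/(s + s) = (s + sqrt(-12 + s))/((2*s)) = (s + sqrt(-12 + s))*(1/(2*s)) = (s + sqrt(-12 + s))/(2*s))
j(91)/22611 + L(J(-11), -212)/F = ((1/2)*(91 + sqrt(-12 + 91))/91)/22611 - 212/(-324063) = ((1/2)*(1/91)*(91 + sqrt(79)))*(1/22611) - 212*(-1/324063) = (1/2 + sqrt(79)/182)*(1/22611) + 212/324063 = (1/45222 + sqrt(79)/4115202) + 212/324063 = 3303709/4884925662 + sqrt(79)/4115202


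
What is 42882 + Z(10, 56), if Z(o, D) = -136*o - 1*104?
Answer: 41418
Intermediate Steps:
Z(o, D) = -104 - 136*o (Z(o, D) = -136*o - 104 = -104 - 136*o)
42882 + Z(10, 56) = 42882 + (-104 - 136*10) = 42882 + (-104 - 1360) = 42882 - 1464 = 41418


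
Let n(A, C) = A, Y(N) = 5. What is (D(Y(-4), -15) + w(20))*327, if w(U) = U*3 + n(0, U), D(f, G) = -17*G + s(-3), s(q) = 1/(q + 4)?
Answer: 103332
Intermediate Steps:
s(q) = 1/(4 + q)
D(f, G) = 1 - 17*G (D(f, G) = -17*G + 1/(4 - 3) = -17*G + 1/1 = -17*G + 1 = 1 - 17*G)
w(U) = 3*U (w(U) = U*3 + 0 = 3*U + 0 = 3*U)
(D(Y(-4), -15) + w(20))*327 = ((1 - 17*(-15)) + 3*20)*327 = ((1 + 255) + 60)*327 = (256 + 60)*327 = 316*327 = 103332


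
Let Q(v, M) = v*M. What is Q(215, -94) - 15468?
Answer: -35678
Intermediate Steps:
Q(v, M) = M*v
Q(215, -94) - 15468 = -94*215 - 15468 = -20210 - 15468 = -35678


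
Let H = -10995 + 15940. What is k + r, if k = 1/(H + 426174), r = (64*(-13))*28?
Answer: -10043348223/431119 ≈ -23296.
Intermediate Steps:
H = 4945
r = -23296 (r = -832*28 = -23296)
k = 1/431119 (k = 1/(4945 + 426174) = 1/431119 ≈ 2.3195e-6)
k + r = 1/431119 - 23296 = -10043348223/431119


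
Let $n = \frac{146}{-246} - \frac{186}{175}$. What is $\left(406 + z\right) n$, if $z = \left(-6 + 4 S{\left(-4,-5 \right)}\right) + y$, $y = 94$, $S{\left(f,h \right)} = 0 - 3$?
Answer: $- \frac{17184746}{21525} \approx -798.36$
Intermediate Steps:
$S{\left(f,h \right)} = -3$
$n = - \frac{35653}{21525}$ ($n = 146 \left(- \frac{1}{246}\right) - \frac{186}{175} = - \frac{73}{123} - \frac{186}{175} = - \frac{35653}{21525} \approx -1.6564$)
$z = 76$ ($z = \left(-6 + 4 \left(-3\right)\right) + 94 = \left(-6 - 12\right) + 94 = -18 + 94 = 76$)
$\left(406 + z\right) n = \left(406 + 76\right) \left(- \frac{35653}{21525}\right) = 482 \left(- \frac{35653}{21525}\right) = - \frac{17184746}{21525}$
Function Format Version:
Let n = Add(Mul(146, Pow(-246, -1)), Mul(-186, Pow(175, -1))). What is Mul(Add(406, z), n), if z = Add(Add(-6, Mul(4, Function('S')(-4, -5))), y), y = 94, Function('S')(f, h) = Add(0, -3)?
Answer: Rational(-17184746, 21525) ≈ -798.36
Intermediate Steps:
Function('S')(f, h) = -3
n = Rational(-35653, 21525) (n = Add(Mul(146, Rational(-1, 246)), Mul(-186, Rational(1, 175))) = Add(Rational(-73, 123), Rational(-186, 175)) = Rational(-35653, 21525) ≈ -1.6564)
z = 76 (z = Add(Add(-6, Mul(4, -3)), 94) = Add(Add(-6, -12), 94) = Add(-18, 94) = 76)
Mul(Add(406, z), n) = Mul(Add(406, 76), Rational(-35653, 21525)) = Mul(482, Rational(-35653, 21525)) = Rational(-17184746, 21525)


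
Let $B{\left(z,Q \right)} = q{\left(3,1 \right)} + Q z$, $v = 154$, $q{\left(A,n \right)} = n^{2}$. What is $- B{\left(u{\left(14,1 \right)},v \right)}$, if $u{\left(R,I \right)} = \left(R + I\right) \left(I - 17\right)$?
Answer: $36959$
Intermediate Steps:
$u{\left(R,I \right)} = \left(-17 + I\right) \left(I + R\right)$ ($u{\left(R,I \right)} = \left(I + R\right) \left(-17 + I\right) = \left(-17 + I\right) \left(I + R\right)$)
$B{\left(z,Q \right)} = 1 + Q z$ ($B{\left(z,Q \right)} = 1^{2} + Q z = 1 + Q z$)
$- B{\left(u{\left(14,1 \right)},v \right)} = - (1 + 154 \left(1^{2} - 17 - 238 + 1 \cdot 14\right)) = - (1 + 154 \left(1 - 17 - 238 + 14\right)) = - (1 + 154 \left(-240\right)) = - (1 - 36960) = \left(-1\right) \left(-36959\right) = 36959$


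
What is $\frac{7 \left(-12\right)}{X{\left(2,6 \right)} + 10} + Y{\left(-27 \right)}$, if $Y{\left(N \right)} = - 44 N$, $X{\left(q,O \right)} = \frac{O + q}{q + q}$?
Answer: $1181$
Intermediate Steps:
$X{\left(q,O \right)} = \frac{O + q}{2 q}$
$\frac{7 \left(-12\right)}{X{\left(2,6 \right)} + 10} + Y{\left(-27 \right)} = \frac{7 \left(-12\right)}{\frac{6 + 2}{2 \cdot 2} + 10} - -1188 = - \frac{84}{\frac{1}{2} \cdot \frac{1}{2} \cdot 8 + 10} + 1188 = - \frac{84}{2 + 10} + 1188 = - \frac{84}{12} + 1188 = \left(-84\right) \frac{1}{12} + 1188 = -7 + 1188 = 1181$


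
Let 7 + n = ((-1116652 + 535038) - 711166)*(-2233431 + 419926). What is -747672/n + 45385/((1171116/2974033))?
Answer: 105482460156383464647871/915212707851998196 ≈ 1.1525e+5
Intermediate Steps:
n = 2344462993893 (n = -7 + ((-1116652 + 535038) - 711166)*(-2233431 + 419926) = -7 + (-581614 - 711166)*(-1813505) = -7 - 1292780*(-1813505) = -7 + 2344462993900 = 2344462993893)
-747672/n + 45385/((1171116/2974033)) = -747672/2344462993893 + 45385/((1171116/2974033)) = -747672*1/2344462993893 + 45385/((1171116*(1/2974033))) = -249224/781487664631 + 45385/(1171116/2974033) = -249224/781487664631 + 45385*(2974033/1171116) = -249224/781487664631 + 134976487705/1171116 = 105482460156383464647871/915212707851998196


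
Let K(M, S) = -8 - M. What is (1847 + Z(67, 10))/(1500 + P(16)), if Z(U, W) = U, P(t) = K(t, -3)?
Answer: 319/246 ≈ 1.2967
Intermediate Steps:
P(t) = -8 - t
(1847 + Z(67, 10))/(1500 + P(16)) = (1847 + 67)/(1500 + (-8 - 1*16)) = 1914/(1500 + (-8 - 16)) = 1914/(1500 - 24) = 1914/1476 = 1914*(1/1476) = 319/246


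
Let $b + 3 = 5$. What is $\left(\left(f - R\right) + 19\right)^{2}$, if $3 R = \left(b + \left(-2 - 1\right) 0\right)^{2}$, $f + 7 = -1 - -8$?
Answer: $\frac{2809}{9} \approx 312.11$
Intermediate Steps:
$b = 2$ ($b = -3 + 5 = 2$)
$f = 0$ ($f = -7 - -7 = -7 + \left(-1 + 8\right) = -7 + 7 = 0$)
$R = \frac{4}{3}$ ($R = \frac{\left(2 + \left(-2 - 1\right) 0\right)^{2}}{3} = \frac{\left(2 - 0\right)^{2}}{3} = \frac{\left(2 + 0\right)^{2}}{3} = \frac{2^{2}}{3} = \frac{1}{3} \cdot 4 = \frac{4}{3} \approx 1.3333$)
$\left(\left(f - R\right) + 19\right)^{2} = \left(\left(0 - \frac{4}{3}\right) + 19\right)^{2} = \left(- \frac{4}{3} + 19\right)^{2} = \left(\frac{53}{3}\right)^{2} = \frac{2809}{9}$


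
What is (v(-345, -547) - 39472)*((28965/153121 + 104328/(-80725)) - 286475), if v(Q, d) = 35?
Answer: 139648116143241147406/12360692725 ≈ 1.1298e+10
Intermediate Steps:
(v(-345, -547) - 39472)*((28965/153121 + 104328/(-80725)) - 286475) = (35 - 39472)*((28965/153121 + 104328/(-80725)) - 286475) = -39437*((28965*(1/153121) + 104328*(-1/80725)) - 286475) = -39437*((28965/153121 - 104328/80725) - 286475) = -39437*(-13636608063/12360692725 - 286475) = -39437*(-3541043085002438/12360692725) = 139648116143241147406/12360692725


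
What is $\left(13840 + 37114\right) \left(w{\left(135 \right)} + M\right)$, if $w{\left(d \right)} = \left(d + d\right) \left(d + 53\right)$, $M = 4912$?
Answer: $2836711088$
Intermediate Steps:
$w{\left(d \right)} = 2 d \left(53 + d\right)$
$\left(13840 + 37114\right) \left(w{\left(135 \right)} + M\right) = \left(13840 + 37114\right) \left(2 \cdot 135 \left(53 + 135\right) + 4912\right) = 50954 \left(2 \cdot 135 \cdot 188 + 4912\right) = 50954 \left(50760 + 4912\right) = 50954 \cdot 55672 = 2836711088$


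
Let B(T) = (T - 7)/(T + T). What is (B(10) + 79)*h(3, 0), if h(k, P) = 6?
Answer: 4749/10 ≈ 474.90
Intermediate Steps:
B(T) = (-7 + T)/(2*T) (B(T) = (-7 + T)/((2*T)) = (-7 + T)*(1/(2*T)) = (-7 + T)/(2*T))
(B(10) + 79)*h(3, 0) = ((½)*(-7 + 10)/10 + 79)*6 = ((½)*(⅒)*3 + 79)*6 = (3/20 + 79)*6 = (1583/20)*6 = 4749/10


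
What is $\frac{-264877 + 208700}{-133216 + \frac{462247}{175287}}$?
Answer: $\frac{579241047}{1373562985} \approx 0.42171$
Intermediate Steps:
$\frac{-264877 + 208700}{-133216 + \frac{462247}{175287}} = - \frac{56177}{-133216 + 462247 \cdot \frac{1}{175287}} = - \frac{56177}{-133216 + \frac{27191}{10311}} = - \frac{56177}{- \frac{1373562985}{10311}} = \left(-56177\right) \left(- \frac{10311}{1373562985}\right) = \frac{579241047}{1373562985}$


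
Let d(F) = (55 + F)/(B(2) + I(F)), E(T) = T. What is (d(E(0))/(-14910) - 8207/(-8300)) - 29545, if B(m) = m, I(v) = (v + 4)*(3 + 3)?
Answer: -1188252011761/40219725 ≈ -29544.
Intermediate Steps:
I(v) = 24 + 6*v (I(v) = (4 + v)*6 = 24 + 6*v)
d(F) = (55 + F)/(26 + 6*F) (d(F) = (55 + F)/(2 + (24 + 6*F)) = (55 + F)/(26 + 6*F))
(d(E(0))/(-14910) - 8207/(-8300)) - 29545 = (((55 + 0)/(2*(13 + 3*0)))/(-14910) - 8207/(-8300)) - 29545 = (((½)*55/(13 + 0))*(-1/14910) - 8207*(-1/8300)) - 29545 = (((½)*55/13)*(-1/14910) + 8207/8300) - 29545 = (((½)*(1/13)*55)*(-1/14910) + 8207/8300) - 29545 = ((55/26)*(-1/14910) + 8207/8300) - 29545 = (-11/77532 + 8207/8300) - 29545 = 39763364/40219725 - 29545 = -1188252011761/40219725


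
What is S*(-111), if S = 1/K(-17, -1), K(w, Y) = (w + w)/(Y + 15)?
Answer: 777/17 ≈ 45.706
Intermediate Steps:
K(w, Y) = 2*w/(15 + Y) (K(w, Y) = (2*w)/(15 + Y) = 2*w/(15 + Y))
S = -7/17 (S = 1/(2*(-17)/(15 - 1)) = 1/(2*(-17)/14) = 1/(2*(-17)*(1/14)) = 1/(-17/7) = -7/17 ≈ -0.41176)
S*(-111) = -7/17*(-111) = 777/17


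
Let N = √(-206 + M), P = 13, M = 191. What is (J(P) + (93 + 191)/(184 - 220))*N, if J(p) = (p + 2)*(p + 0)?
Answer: 1684*I*√15/9 ≈ 724.68*I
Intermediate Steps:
N = I*√15 (N = √(-206 + 191) = √(-15) = I*√15 ≈ 3.873*I)
J(p) = p*(2 + p) (J(p) = (2 + p)*p = p*(2 + p))
(J(P) + (93 + 191)/(184 - 220))*N = (13*(2 + 13) + (93 + 191)/(184 - 220))*(I*√15) = (13*15 + 284/(-36))*(I*√15) = (195 + 284*(-1/36))*(I*√15) = (195 - 71/9)*(I*√15) = 1684*(I*√15)/9 = 1684*I*√15/9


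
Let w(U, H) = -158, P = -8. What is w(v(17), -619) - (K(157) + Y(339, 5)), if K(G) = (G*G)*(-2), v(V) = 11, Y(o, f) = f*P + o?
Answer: 48841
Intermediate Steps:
Y(o, f) = o - 8*f (Y(o, f) = f*(-8) + o = -8*f + o = o - 8*f)
K(G) = -2*G² (K(G) = G²*(-2) = -2*G²)
w(v(17), -619) - (K(157) + Y(339, 5)) = -158 - (-2*157² + (339 - 8*5)) = -158 - (-2*24649 + (339 - 40)) = -158 - (-49298 + 299) = -158 - 1*(-48999) = -158 + 48999 = 48841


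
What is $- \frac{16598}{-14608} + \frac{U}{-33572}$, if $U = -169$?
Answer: $\frac{6360191}{5572952} \approx 1.1413$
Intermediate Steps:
$- \frac{16598}{-14608} + \frac{U}{-33572} = - \frac{16598}{-14608} - \frac{169}{-33572} = \left(-16598\right) \left(- \frac{1}{14608}\right) - - \frac{169}{33572} = \frac{8299}{7304} + \frac{169}{33572} = \frac{6360191}{5572952}$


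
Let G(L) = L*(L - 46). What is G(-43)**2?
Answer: 14645929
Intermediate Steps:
G(L) = L*(-46 + L)
G(-43)**2 = (-43*(-46 - 43))**2 = (-43*(-89))**2 = 3827**2 = 14645929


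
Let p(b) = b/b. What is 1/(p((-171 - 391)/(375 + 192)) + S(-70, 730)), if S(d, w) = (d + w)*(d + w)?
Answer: 1/435601 ≈ 2.2957e-6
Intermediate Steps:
p(b) = 1
S(d, w) = (d + w)²
1/(p((-171 - 391)/(375 + 192)) + S(-70, 730)) = 1/(1 + (-70 + 730)²) = 1/(1 + 660²) = 1/(1 + 435600) = 1/435601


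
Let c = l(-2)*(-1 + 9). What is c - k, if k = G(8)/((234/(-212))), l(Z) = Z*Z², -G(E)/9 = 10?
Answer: -1892/13 ≈ -145.54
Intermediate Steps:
G(E) = -90 (G(E) = -9*10 = -90)
l(Z) = Z³
k = 1060/13 (k = -90/(234/(-212)) = -90/(234*(-1/212)) = -90/(-117/106) = -90*(-106/117) = 1060/13 ≈ 81.538)
c = -64 (c = (-2)³*(-1 + 9) = -8*8 = -64)
c - k = -64 - 1*1060/13 = -64 - 1060/13 = -1892/13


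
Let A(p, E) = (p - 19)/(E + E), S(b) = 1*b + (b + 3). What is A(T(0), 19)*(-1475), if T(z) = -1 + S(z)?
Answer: 25075/38 ≈ 659.87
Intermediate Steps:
S(b) = 3 + 2*b (S(b) = b + (3 + b) = 3 + 2*b)
T(z) = 2 + 2*z (T(z) = -1 + (3 + 2*z) = 2 + 2*z)
A(p, E) = (-19 + p)/(2*E) (A(p, E) = (-19 + p)/((2*E)) = (-19 + p)*(1/(2*E)) = (-19 + p)/(2*E))
A(T(0), 19)*(-1475) = ((½)*(-19 + (2 + 2*0))/19)*(-1475) = ((½)*(1/19)*(-19 + (2 + 0)))*(-1475) = ((½)*(1/19)*(-19 + 2))*(-1475) = ((½)*(1/19)*(-17))*(-1475) = -17/38*(-1475) = 25075/38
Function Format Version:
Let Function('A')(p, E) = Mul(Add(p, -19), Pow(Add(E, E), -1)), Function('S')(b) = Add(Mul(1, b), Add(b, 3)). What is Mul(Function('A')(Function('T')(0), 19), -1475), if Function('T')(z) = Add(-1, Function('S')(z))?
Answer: Rational(25075, 38) ≈ 659.87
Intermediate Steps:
Function('S')(b) = Add(3, Mul(2, b)) (Function('S')(b) = Add(b, Add(3, b)) = Add(3, Mul(2, b)))
Function('T')(z) = Add(2, Mul(2, z)) (Function('T')(z) = Add(-1, Add(3, Mul(2, z))) = Add(2, Mul(2, z)))
Function('A')(p, E) = Mul(Rational(1, 2), Pow(E, -1), Add(-19, p)) (Function('A')(p, E) = Mul(Add(-19, p), Pow(Mul(2, E), -1)) = Mul(Add(-19, p), Mul(Rational(1, 2), Pow(E, -1))) = Mul(Rational(1, 2), Pow(E, -1), Add(-19, p)))
Mul(Function('A')(Function('T')(0), 19), -1475) = Mul(Mul(Rational(1, 2), Pow(19, -1), Add(-19, Add(2, Mul(2, 0)))), -1475) = Mul(Mul(Rational(1, 2), Rational(1, 19), Add(-19, Add(2, 0))), -1475) = Mul(Mul(Rational(1, 2), Rational(1, 19), Add(-19, 2)), -1475) = Mul(Mul(Rational(1, 2), Rational(1, 19), -17), -1475) = Mul(Rational(-17, 38), -1475) = Rational(25075, 38)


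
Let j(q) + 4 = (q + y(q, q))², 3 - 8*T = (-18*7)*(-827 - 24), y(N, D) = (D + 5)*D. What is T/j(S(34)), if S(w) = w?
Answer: -35741/4932256 ≈ -0.0072464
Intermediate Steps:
y(N, D) = D*(5 + D) (y(N, D) = (5 + D)*D = D*(5 + D))
T = -107223/8 (T = 3/8 - (-18*7)*(-827 - 24)/8 = 3/8 - (-63)*(-851)/4 = 3/8 - ⅛*107226 = 3/8 - 53613/4 = -107223/8 ≈ -13403.)
j(q) = -4 + (q + q*(5 + q))²
T/j(S(34)) = -107223/(8*(-4 + 34²*(6 + 34)²)) = -107223/(8*(-4 + 1156*40²)) = -107223/(8*(-4 + 1156*1600)) = -107223/(8*(-4 + 1849600)) = -107223/8/1849596 = -107223/8*1/1849596 = -35741/4932256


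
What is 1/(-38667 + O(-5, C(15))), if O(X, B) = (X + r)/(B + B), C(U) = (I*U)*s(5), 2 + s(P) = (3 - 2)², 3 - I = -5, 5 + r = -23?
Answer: -80/3093349 ≈ -2.5862e-5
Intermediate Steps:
r = -28 (r = -5 - 23 = -28)
I = 8 (I = 3 - 1*(-5) = 3 + 5 = 8)
s(P) = -1 (s(P) = -2 + (3 - 2)² = -2 + 1² = -2 + 1 = -1)
C(U) = -8*U (C(U) = (8*U)*(-1) = -8*U)
O(X, B) = (-28 + X)/(2*B) (O(X, B) = (X - 28)/(B + B) = (-28 + X)/((2*B)) = (-28 + X)*(1/(2*B)) = (-28 + X)/(2*B))
1/(-38667 + O(-5, C(15))) = 1/(-38667 + (-28 - 5)/(2*((-8*15)))) = 1/(-38667 + (½)*(-33)/(-120)) = 1/(-38667 + (½)*(-1/120)*(-33)) = 1/(-38667 + 11/80) = 1/(-3093349/80) = -80/3093349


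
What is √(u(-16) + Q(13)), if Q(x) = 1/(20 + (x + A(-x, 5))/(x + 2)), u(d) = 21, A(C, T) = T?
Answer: √236486/106 ≈ 4.5877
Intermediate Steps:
Q(x) = 1/(20 + (5 + x)/(2 + x)) (Q(x) = 1/(20 + (x + 5)/(x + 2)) = 1/(20 + (5 + x)/(2 + x)))
√(u(-16) + Q(13)) = √(21 + (2 + 13)/(3*(15 + 7*13))) = √(21 + (⅓)*15/(15 + 91)) = √(21 + (⅓)*15/106) = √(21 + (⅓)*(1/106)*15) = √(21 + 5/106) = √(2231/106) = √236486/106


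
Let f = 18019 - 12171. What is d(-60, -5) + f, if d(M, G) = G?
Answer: 5843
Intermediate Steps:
f = 5848
d(-60, -5) + f = -5 + 5848 = 5843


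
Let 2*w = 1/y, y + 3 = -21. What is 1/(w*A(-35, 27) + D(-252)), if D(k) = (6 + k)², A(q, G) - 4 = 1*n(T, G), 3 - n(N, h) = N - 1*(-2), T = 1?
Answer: 12/726191 ≈ 1.6525e-5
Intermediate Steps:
y = -24 (y = -3 - 21 = -24)
n(N, h) = 1 - N (n(N, h) = 3 - (N - 1*(-2)) = 3 - (N + 2) = 3 - (2 + N) = 3 + (-2 - N) = 1 - N)
A(q, G) = 4 (A(q, G) = 4 + 1*(1 - 1*1) = 4 + 1*(1 - 1) = 4 + 1*0 = 4 + 0 = 4)
w = -1/48 (w = (½)/(-24) = (½)*(-1/24) = -1/48 ≈ -0.020833)
1/(w*A(-35, 27) + D(-252)) = 1/(-1/48*4 + (6 - 252)²) = 1/(-1/12 + (-246)²) = 1/(-1/12 + 60516) = 1/(726191/12) = 12/726191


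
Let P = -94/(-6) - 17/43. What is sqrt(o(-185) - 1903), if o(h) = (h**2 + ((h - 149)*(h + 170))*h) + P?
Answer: I*sqrt(14885586318)/129 ≈ 945.79*I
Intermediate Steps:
P = 1970/129 (P = -94*(-1/6) - 17*1/43 = 47/3 - 17/43 = 1970/129 ≈ 15.271)
o(h) = 1970/129 + h**2 + h*(-149 + h)*(170 + h) (o(h) = (h**2 + ((h - 149)*(h + 170))*h) + 1970/129 = (h**2 + ((-149 + h)*(170 + h))*h) + 1970/129 = (h**2 + h*(-149 + h)*(170 + h)) + 1970/129 = 1970/129 + h**2 + h*(-149 + h)*(170 + h))
sqrt(o(-185) - 1903) = sqrt((1970/129 + (-185)**3 - 25330*(-185) + 22*(-185)**2) - 1903) = sqrt((1970/129 - 6331625 + 4686050 + 22*34225) - 1903) = sqrt((1970/129 - 6331625 + 4686050 + 752950) - 1903) = sqrt(-115146655/129 - 1903) = sqrt(-115392142/129) = I*sqrt(14885586318)/129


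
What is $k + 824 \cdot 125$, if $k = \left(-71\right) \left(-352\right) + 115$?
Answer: $128107$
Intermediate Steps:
$k = 25107$ ($k = 24992 + 115 = 25107$)
$k + 824 \cdot 125 = 25107 + 824 \cdot 125 = 25107 + 103000 = 128107$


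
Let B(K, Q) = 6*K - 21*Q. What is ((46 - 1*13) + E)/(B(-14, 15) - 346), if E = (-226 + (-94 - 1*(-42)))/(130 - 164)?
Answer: -140/2533 ≈ -0.055270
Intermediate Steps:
E = 139/17 (E = (-226 + (-94 + 42))/(-34) = (-226 - 52)*(-1/34) = -278*(-1/34) = 139/17 ≈ 8.1765)
B(K, Q) = -21*Q + 6*K
((46 - 1*13) + E)/(B(-14, 15) - 346) = ((46 - 1*13) + 139/17)/((-21*15 + 6*(-14)) - 346) = ((46 - 13) + 139/17)/((-315 - 84) - 346) = (33 + 139/17)/(-399 - 346) = (700/17)/(-745) = (700/17)*(-1/745) = -140/2533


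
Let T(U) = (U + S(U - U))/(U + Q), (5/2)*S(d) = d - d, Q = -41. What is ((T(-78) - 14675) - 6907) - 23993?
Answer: -5423347/119 ≈ -45574.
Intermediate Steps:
S(d) = 0 (S(d) = 2*(d - d)/5 = (⅖)*0 = 0)
T(U) = U/(-41 + U) (T(U) = (U + 0)/(U - 41) = U/(-41 + U))
((T(-78) - 14675) - 6907) - 23993 = ((-78/(-41 - 78) - 14675) - 6907) - 23993 = ((-78/(-119) - 14675) - 6907) - 23993 = ((-78*(-1/119) - 14675) - 6907) - 23993 = ((78/119 - 14675) - 6907) - 23993 = (-1746247/119 - 6907) - 23993 = -2568180/119 - 23993 = -5423347/119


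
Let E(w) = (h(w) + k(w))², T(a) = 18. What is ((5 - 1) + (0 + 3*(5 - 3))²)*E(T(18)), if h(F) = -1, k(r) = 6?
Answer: 1000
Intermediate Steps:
E(w) = 25 (E(w) = (-1 + 6)² = 5² = 25)
((5 - 1) + (0 + 3*(5 - 3))²)*E(T(18)) = ((5 - 1) + (0 + 3*(5 - 3))²)*25 = (4 + (0 + 3*2)²)*25 = (4 + (0 + 6)²)*25 = (4 + 6²)*25 = (4 + 36)*25 = 40*25 = 1000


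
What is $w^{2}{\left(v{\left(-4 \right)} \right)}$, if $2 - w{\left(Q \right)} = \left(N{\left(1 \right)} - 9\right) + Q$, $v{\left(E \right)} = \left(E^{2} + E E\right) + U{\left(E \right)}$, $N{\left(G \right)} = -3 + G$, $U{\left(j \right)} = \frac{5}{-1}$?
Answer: $196$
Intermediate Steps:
$U{\left(j \right)} = -5$ ($U{\left(j \right)} = 5 \left(-1\right) = -5$)
$v{\left(E \right)} = -5 + 2 E^{2}$ ($v{\left(E \right)} = \left(E^{2} + E E\right) - 5 = \left(E^{2} + E^{2}\right) - 5 = 2 E^{2} - 5 = -5 + 2 E^{2}$)
$w{\left(Q \right)} = 13 - Q$ ($w{\left(Q \right)} = 2 - \left(\left(\left(-3 + 1\right) - 9\right) + Q\right) = 2 - \left(\left(-2 - 9\right) + Q\right) = 2 - \left(-11 + Q\right) = 13 - Q$)
$w^{2}{\left(v{\left(-4 \right)} \right)} = \left(13 - \left(-5 + 2 \left(-4\right)^{2}\right)\right)^{2} = \left(13 - \left(-5 + 2 \cdot 16\right)\right)^{2} = \left(13 - \left(-5 + 32\right)\right)^{2} = \left(13 - 27\right)^{2} = \left(-14\right)^{2} = 196$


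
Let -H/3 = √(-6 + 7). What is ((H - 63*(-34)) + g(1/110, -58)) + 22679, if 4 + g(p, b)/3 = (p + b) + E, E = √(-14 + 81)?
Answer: 2709523/110 + 3*√67 ≈ 24657.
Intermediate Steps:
H = -3 (H = -3*√(-6 + 7) = -3*√1 = -3*1 = -3)
E = √67 ≈ 8.1853
g(p, b) = -12 + 3*b + 3*p + 3*√67 (g(p, b) = -12 + 3*((p + b) + √67) = -12 + 3*((b + p) + √67) = -12 + 3*(b + p + √67) = -12 + (3*b + 3*p + 3*√67) = -12 + 3*b + 3*p + 3*√67)
((H - 63*(-34)) + g(1/110, -58)) + 22679 = ((-3 - 63*(-34)) + (-12 + 3*(-58) + 3/110 + 3*√67)) + 22679 = ((-3 + 2142) + (-12 - 174 + 3*(1/110) + 3*√67)) + 22679 = (2139 + (-12 - 174 + 3/110 + 3*√67)) + 22679 = (2139 + (-20457/110 + 3*√67)) + 22679 = (214833/110 + 3*√67) + 22679 = 2709523/110 + 3*√67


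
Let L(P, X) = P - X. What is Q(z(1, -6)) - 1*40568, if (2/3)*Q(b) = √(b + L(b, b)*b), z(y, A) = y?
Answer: -81133/2 ≈ -40567.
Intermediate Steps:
Q(b) = 3*√b/2 (Q(b) = 3*√(b + (b - b)*b)/2 = 3*√(b + 0*b)/2 = 3*√(b + 0)/2 = 3*√b/2)
Q(z(1, -6)) - 1*40568 = 3*√1/2 - 1*40568 = (3/2)*1 - 40568 = 3/2 - 40568 = -81133/2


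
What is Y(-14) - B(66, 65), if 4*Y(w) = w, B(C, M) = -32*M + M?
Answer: 4023/2 ≈ 2011.5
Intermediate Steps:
B(C, M) = -31*M
Y(w) = w/4
Y(-14) - B(66, 65) = (¼)*(-14) - (-31)*65 = -7/2 - 1*(-2015) = -7/2 + 2015 = 4023/2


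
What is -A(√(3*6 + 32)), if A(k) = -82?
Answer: 82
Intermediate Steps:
-A(√(3*6 + 32)) = -1*(-82) = 82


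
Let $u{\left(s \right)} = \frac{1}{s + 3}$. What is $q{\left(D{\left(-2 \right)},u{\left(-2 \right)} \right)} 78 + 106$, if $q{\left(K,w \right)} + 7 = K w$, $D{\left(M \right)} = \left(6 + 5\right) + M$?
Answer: $262$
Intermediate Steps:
$D{\left(M \right)} = 11 + M$
$u{\left(s \right)} = \frac{1}{3 + s}$
$q{\left(K,w \right)} = -7 + K w$
$q{\left(D{\left(-2 \right)},u{\left(-2 \right)} \right)} 78 + 106 = \left(-7 + \frac{11 - 2}{3 - 2}\right) 78 + 106 = \left(-7 + \frac{9}{1}\right) 78 + 106 = \left(-7 + 9 \cdot 1\right) 78 + 106 = \left(-7 + 9\right) 78 + 106 = 2 \cdot 78 + 106 = 156 + 106 = 262$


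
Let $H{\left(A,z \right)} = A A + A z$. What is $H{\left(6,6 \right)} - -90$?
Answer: $162$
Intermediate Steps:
$H{\left(A,z \right)} = A^{2} + A z$
$H{\left(6,6 \right)} - -90 = 6 \left(6 + 6\right) - -90 = 6 \cdot 12 + 90 = 72 + 90 = 162$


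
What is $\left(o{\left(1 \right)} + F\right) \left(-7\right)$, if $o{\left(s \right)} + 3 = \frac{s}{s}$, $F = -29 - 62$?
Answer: $651$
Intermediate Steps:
$F = -91$ ($F = -29 - 62 = -91$)
$o{\left(s \right)} = -2$ ($o{\left(s \right)} = -3 + \frac{s}{s} = -3 + 1 = -2$)
$\left(o{\left(1 \right)} + F\right) \left(-7\right) = \left(-2 - 91\right) \left(-7\right) = \left(-93\right) \left(-7\right) = 651$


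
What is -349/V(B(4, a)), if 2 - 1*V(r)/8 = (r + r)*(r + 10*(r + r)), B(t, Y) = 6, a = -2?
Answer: 349/12080 ≈ 0.028891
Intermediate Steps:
V(r) = 16 - 336*r² (V(r) = 16 - 8*(r + r)*(r + 10*(r + r)) = 16 - 8*2*r*(r + 10*(2*r)) = 16 - 8*2*r*(r + 20*r) = 16 - 8*2*r*21*r = 16 - 336*r²)
-349/V(B(4, a)) = -349/(16 - 336*6²) = -349/(16 - 336*36) = -349/(16 - 12096) = -349/(-12080) = -349*(-1/12080) = 349/12080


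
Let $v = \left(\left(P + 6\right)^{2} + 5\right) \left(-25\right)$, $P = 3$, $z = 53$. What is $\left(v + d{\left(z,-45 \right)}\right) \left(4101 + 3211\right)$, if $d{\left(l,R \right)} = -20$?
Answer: $-15867040$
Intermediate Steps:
$v = -2150$ ($v = \left(\left(3 + 6\right)^{2} + 5\right) \left(-25\right) = \left(9^{2} + 5\right) \left(-25\right) = \left(81 + 5\right) \left(-25\right) = 86 \left(-25\right) = -2150$)
$\left(v + d{\left(z,-45 \right)}\right) \left(4101 + 3211\right) = \left(-2150 - 20\right) \left(4101 + 3211\right) = \left(-2170\right) 7312 = -15867040$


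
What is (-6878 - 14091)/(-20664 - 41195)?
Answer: 20969/61859 ≈ 0.33898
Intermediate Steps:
(-6878 - 14091)/(-20664 - 41195) = -20969/(-61859) = -20969*(-1/61859) = 20969/61859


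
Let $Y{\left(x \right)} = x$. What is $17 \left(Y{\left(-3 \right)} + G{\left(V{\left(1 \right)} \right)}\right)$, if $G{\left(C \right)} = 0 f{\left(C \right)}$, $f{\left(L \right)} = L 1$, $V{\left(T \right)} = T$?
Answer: $-51$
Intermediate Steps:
$f{\left(L \right)} = L$
$G{\left(C \right)} = 0$ ($G{\left(C \right)} = 0 C = 0$)
$17 \left(Y{\left(-3 \right)} + G{\left(V{\left(1 \right)} \right)}\right) = 17 \left(-3 + 0\right) = 17 \left(-3\right) = -51$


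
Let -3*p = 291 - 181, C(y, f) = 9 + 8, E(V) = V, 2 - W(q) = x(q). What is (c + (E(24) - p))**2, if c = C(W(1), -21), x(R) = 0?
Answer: 54289/9 ≈ 6032.1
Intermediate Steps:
W(q) = 2 (W(q) = 2 - 1*0 = 2 + 0 = 2)
C(y, f) = 17
p = -110/3 (p = -(291 - 181)/3 = -1/3*110 = -110/3 ≈ -36.667)
c = 17
(c + (E(24) - p))**2 = (17 + (24 - 1*(-110/3)))**2 = (17 + (24 + 110/3))**2 = (17 + 182/3)**2 = (233/3)**2 = 54289/9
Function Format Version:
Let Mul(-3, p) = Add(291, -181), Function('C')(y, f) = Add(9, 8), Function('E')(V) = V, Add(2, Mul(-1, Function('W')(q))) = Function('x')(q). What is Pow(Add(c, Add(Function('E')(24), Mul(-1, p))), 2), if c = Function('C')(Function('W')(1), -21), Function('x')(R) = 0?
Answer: Rational(54289, 9) ≈ 6032.1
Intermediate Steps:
Function('W')(q) = 2 (Function('W')(q) = Add(2, Mul(-1, 0)) = Add(2, 0) = 2)
Function('C')(y, f) = 17
p = Rational(-110, 3) (p = Mul(Rational(-1, 3), Add(291, -181)) = Mul(Rational(-1, 3), 110) = Rational(-110, 3) ≈ -36.667)
c = 17
Pow(Add(c, Add(Function('E')(24), Mul(-1, p))), 2) = Pow(Add(17, Add(24, Mul(-1, Rational(-110, 3)))), 2) = Pow(Add(17, Add(24, Rational(110, 3))), 2) = Pow(Add(17, Rational(182, 3)), 2) = Pow(Rational(233, 3), 2) = Rational(54289, 9)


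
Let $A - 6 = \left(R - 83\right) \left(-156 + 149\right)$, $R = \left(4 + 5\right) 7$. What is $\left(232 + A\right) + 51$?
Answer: $429$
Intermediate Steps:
$R = 63$ ($R = 9 \cdot 7 = 63$)
$A = 146$ ($A = 6 + \left(63 - 83\right) \left(-156 + 149\right) = 6 - -140 = 6 + 140 = 146$)
$\left(232 + A\right) + 51 = \left(232 + 146\right) + 51 = 378 + 51 = 429$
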